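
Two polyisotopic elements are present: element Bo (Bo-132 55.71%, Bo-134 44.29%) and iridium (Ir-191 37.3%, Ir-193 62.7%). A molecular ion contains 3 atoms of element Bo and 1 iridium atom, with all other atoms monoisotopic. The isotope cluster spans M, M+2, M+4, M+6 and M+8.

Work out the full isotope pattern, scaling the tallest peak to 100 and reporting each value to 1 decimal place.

16.9 : 68.9 : 100.0 : 62.5 : 14.3

Element Bo pattern (n=3): 0.17290178 : 0.41237588 : 0.32784289 : 0.08687945
Iridium pattern (n=1): 0.3730 : 0.6270
Convolve the two distributions (both contribute in 2-u steps):
  M: 0.17290178×0.3730 = 0.064492
  M+2: 0.17290178×0.6270 + 0.41237588×0.3730 = 0.262226
  M+4: 0.41237588×0.6270 + 0.32784289×0.3730 = 0.380845
  M+6: 0.32784289×0.6270 + 0.08687945×0.3730 = 0.237964
  M+8: 0.08687945×0.6270 = 0.054473
Scale to base peak (0.380845) = 100: 16.9 : 68.9 : 100.0 : 62.5 : 14.3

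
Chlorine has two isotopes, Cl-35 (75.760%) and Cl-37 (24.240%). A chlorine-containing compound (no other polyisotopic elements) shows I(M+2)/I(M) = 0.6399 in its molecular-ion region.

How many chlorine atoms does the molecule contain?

2

With n Cl atoms, P(M+2)/P(M) = C(n,1)·p^(n−1)q / p^n = n·q/p = n · 0.24240/0.75760.
n = 0.6399 × 0.75760/0.24240 = 2.00 ≈ 2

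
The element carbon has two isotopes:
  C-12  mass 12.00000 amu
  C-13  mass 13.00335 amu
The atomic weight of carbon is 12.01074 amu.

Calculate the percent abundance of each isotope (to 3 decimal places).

C-12: 98.930%, C-13: 1.070%

Writing the weighted mean with unknown fraction x of C-12:
12.00000·x + 13.00335·(1 − x) = 12.01074
(12.00000 − 13.00335)·x = 12.01074 − 13.00335
x = -0.99261 / -1.00335 = 0.98930 → 98.930% C-12, 1.070% C-13.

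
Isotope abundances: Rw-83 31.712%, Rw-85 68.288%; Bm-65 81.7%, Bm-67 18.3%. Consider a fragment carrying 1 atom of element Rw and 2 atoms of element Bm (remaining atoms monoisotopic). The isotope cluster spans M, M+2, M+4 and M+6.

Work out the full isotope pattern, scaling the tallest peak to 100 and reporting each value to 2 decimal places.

Element Rw pattern (n=1): 0.31712 : 0.68288
Element Bm pattern (n=2): 0.667489 : 0.299022 : 0.033489
Convolve the two distributions (both contribute in 2-u steps):
  M: 0.31712×0.667489 = 0.211674
  M+2: 0.31712×0.299022 + 0.68288×0.667489 = 0.550641
  M+4: 0.31712×0.033489 + 0.68288×0.299022 = 0.214816
  M+6: 0.68288×0.033489 = 0.022869
Scale to base peak (0.550641) = 100: 38.44 : 100.00 : 39.01 : 4.15

38.44 : 100.00 : 39.01 : 4.15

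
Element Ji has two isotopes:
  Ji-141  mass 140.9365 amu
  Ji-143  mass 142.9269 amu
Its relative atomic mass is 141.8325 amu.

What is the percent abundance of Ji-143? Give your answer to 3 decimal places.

Let x be the fractional abundance of Ji-141; then Ji-143 has abundance 1 − x.
140.9365·x + 142.9269·(1 − x) = 141.8325
(140.9365 − 142.9269)·x = 141.8325 − 142.9269
x = -1.0944 / -1.9904 = 0.54984 → 54.984% Ji-141, 45.016% Ji-143.

45.016%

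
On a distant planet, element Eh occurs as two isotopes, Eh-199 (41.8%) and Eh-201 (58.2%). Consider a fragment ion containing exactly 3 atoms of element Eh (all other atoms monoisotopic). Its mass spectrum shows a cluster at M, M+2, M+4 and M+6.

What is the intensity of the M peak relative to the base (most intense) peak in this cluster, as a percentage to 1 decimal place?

17.2%

Term probabilities: M 0.0730, M+2 0.3051, M+4 0.4248, M+6 0.1971. Base peak = M+4.
P(M+4) = C(3,2) × 0.418^1 × 0.582^2 = 3 × 0.4180 × 0.338724 = 0.424760 (base)
P(M) = C(3,0) × 0.418^3 × 0.582^0 = 1 × 0.07303463 × 1.0000 = 0.073035
Relative intensity = 0.073035 / 0.424760 × 100 = 17.2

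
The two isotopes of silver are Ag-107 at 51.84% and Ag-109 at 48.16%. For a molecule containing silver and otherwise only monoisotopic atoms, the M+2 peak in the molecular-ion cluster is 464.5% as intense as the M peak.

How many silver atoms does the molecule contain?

With n Ag atoms, P(M+2)/P(M) = C(n,1)·p^(n−1)q / p^n = n·q/p = n · 0.4816/0.5184.
n = 4.645 × 0.5184/0.4816 = 5.00 ≈ 5

5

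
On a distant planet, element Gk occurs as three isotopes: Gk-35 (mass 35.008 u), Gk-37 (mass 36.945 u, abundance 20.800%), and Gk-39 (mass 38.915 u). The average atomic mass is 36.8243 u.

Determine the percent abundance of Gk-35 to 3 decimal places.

Let x and y be the fractions of Gk-35 and Gk-39. Then x + y = 1 − 0.20800 = 0.79200 and 35.008x + 38.915y = 36.8243 − 0.20800×36.945 = 29.13974.
Substituting: 35.008x + 38.915(0.79200 − x) = 29.13974
(35.008 − 38.915)x = -1.68094  ⇒  x = 0.43024, y = 0.36176
Gk-35: 43.024%, Gk-39: 36.176%.

43.024%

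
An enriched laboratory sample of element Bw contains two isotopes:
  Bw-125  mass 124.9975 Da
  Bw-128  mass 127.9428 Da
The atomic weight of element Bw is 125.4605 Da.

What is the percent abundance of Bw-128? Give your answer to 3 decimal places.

15.720%

With x = fraction of Bw-125 (so Bw-128 is 1 − x):
124.9975·x + 127.9428·(1 − x) = 125.4605
(124.9975 − 127.9428)·x = 125.4605 − 127.9428
x = -2.4823 / -2.9453 = 0.84280 → 84.280% Bw-125, 15.720% Bw-128.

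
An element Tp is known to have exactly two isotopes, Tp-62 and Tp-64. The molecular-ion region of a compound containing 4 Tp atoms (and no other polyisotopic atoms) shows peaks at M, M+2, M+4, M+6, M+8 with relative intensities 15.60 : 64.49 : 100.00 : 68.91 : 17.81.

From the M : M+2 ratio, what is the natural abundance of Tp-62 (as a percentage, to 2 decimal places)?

49.18%

Let p = fractional abundance of Tp-62. I(M+2)/I(M) = [C(4,1)·p^3·(1−p)] / p^4 = 4·(1−p)/p = 64.49/15.60 = 4.1340
(1−p)/p = 4.1340/4 = 1.0335  ⇒  p = 1/(1 + 1.0335) = 0.4918
Tp-62: 49.18%, Tp-64: 50.82%.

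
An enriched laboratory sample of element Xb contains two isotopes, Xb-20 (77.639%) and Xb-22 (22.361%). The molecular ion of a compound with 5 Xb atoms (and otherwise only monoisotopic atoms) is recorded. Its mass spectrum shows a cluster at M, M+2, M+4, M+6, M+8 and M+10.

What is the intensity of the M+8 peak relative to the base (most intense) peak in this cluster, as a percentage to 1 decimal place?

2.4%

Term probabilities: M 0.2821, M+2 0.4062, M+4 0.2340, M+6 0.0674, M+8 0.0097, M+10 0.0006. Base peak = M+2.
P(M+2) = C(5,1) × 0.77639^4 × 0.22361^1 = 5 × 0.36334545 × 0.22361 = 0.406238 (base)
P(M+8) = C(5,4) × 0.77639^1 × 0.22361^4 = 5 × 0.77639 × 0.00250014 = 0.009705
Relative intensity = 0.009705 / 0.406238 × 100 = 2.4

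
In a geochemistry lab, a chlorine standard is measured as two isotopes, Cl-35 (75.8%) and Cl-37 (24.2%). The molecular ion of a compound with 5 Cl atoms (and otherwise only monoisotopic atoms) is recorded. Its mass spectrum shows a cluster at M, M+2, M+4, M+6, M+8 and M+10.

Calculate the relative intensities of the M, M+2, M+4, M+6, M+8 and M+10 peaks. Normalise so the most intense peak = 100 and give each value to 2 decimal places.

Each Cl atom is independently Cl-35 (p = 0.758) or Cl-37 (q = 0.242); the cluster is the binomial expansion (p + q)^5.
P(M) = 0.758^5 = 0.250234
P(M+2) = 5 × 0.758^4 × 0.242^1 = 0.399450
P(M+4) = 10 × 0.758^3 × 0.242^2 = 0.255058
P(M+6) = 10 × 0.758^2 × 0.242^3 = 0.081430
P(M+8) = 5 × 0.758^1 × 0.242^4 = 0.012999
P(M+10) = 0.242^5 = 0.000830
The M+2 peak is largest (0.399450); scaling to 100 gives 62.64 : 100.00 : 63.85 : 20.39 : 3.25 : 0.21.

62.64 : 100.00 : 63.85 : 20.39 : 3.25 : 0.21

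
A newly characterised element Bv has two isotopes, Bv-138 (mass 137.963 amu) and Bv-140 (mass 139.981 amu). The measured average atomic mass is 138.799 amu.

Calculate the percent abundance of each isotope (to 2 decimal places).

Bv-138: 58.57%, Bv-140: 41.43%

Let x be the fractional abundance of Bv-138; then Bv-140 has abundance 1 − x.
137.963·x + 139.981·(1 − x) = 138.799
(137.963 − 139.981)·x = 138.799 − 139.981
x = -1.182 / -2.018 = 0.58573 → 58.57% Bv-138, 41.43% Bv-140.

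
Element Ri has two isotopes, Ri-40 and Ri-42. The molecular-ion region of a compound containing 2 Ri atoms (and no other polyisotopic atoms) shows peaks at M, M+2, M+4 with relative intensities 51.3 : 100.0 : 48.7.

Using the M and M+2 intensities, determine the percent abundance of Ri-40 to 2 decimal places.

50.64%

Write p for the Ri-40 fraction. I(M+2)/I(M) = [C(2,1)·p^1·(1−p)] / p^2 = 2·(1−p)/p = 100.0/51.3 = 1.9493
(1−p)/p = 1.9493/2 = 0.9747  ⇒  p = 1/(1 + 0.9747) = 0.5064
Ri-40: 50.64%, Ri-42: 49.36%.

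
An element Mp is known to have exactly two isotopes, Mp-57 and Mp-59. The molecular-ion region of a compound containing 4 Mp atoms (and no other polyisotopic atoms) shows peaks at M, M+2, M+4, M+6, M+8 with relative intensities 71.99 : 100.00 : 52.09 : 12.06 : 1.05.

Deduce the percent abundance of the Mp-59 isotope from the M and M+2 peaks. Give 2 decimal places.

25.78%

Let p = fractional abundance of Mp-57. I(M+2)/I(M) = [C(4,1)·p^3·(1−p)] / p^4 = 4·(1−p)/p = 100.00/71.99 = 1.3891
(1−p)/p = 1.3891/4 = 0.3473  ⇒  p = 1/(1 + 0.3473) = 0.7422
Mp-57: 74.22%, Mp-59: 25.78%.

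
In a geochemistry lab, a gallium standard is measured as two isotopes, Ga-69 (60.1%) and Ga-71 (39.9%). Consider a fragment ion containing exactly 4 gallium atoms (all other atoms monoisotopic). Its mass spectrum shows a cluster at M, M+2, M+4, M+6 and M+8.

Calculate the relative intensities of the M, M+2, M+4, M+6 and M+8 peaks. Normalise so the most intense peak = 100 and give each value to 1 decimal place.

37.7 : 100.0 : 99.6 : 44.1 : 7.3

Each Ga atom is independently Ga-69 (p = 0.601) or Ga-71 (q = 0.399); the cluster is the binomial expansion (p + q)^4.
P(M) = 0.601^4 = 0.130466
P(M+2) = 4 × 0.601^3 × 0.399^1 = 0.346463
P(M+4) = 6 × 0.601^2 × 0.399^2 = 0.345021
P(M+6) = 4 × 0.601^1 × 0.399^3 = 0.152705
P(M+8) = 0.399^4 = 0.025345
The M+2 peak is largest (0.346463); scaling to 100 gives 37.7 : 100.0 : 99.6 : 44.1 : 7.3.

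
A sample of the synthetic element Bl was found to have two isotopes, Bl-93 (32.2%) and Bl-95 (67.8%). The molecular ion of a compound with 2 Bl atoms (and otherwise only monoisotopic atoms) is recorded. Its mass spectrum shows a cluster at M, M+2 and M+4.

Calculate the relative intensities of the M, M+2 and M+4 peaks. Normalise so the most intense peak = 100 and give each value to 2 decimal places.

22.56 : 94.99 : 100.00

The 2 Bl atoms are independent, so intensities follow the terms of (0.322 + 0.678)^2.
P(M) = 0.322^2 = 0.103684
P(M+2) = 2 × 0.322^1 × 0.678^1 = 0.436632
P(M+4) = 0.678^2 = 0.459684
The M+4 peak is largest (0.459684); scaling to 100 gives 22.56 : 94.99 : 100.00.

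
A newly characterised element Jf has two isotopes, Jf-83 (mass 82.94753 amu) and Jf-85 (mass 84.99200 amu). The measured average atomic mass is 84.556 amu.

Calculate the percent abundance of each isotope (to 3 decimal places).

Let x be the fractional abundance of Jf-83; then Jf-85 has abundance 1 − x.
82.94753·x + 84.99200·(1 − x) = 84.556
(82.94753 − 84.99200)·x = 84.556 − 84.99200
x = -0.43600 / -2.04447 = 0.21326 → 21.326% Jf-83, 78.674% Jf-85.

Jf-83: 21.326%, Jf-85: 78.674%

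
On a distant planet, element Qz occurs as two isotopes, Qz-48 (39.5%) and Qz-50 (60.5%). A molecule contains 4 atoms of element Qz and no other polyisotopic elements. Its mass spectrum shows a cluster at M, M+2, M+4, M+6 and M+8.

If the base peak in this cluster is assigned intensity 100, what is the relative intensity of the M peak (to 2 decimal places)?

Binomial terms of (0.395 + 0.605)^4: M 0.0243, M+2 0.1491, M+4 0.3427, M+6 0.3499, M+8 0.1340 → M+6 is the base peak.
P(M+6) = C(4,3) × 0.395^1 × 0.605^3 = 4 × 0.3950 × 0.22144512 = 0.349883 (base)
P(M) = C(4,0) × 0.395^4 × 0.605^0 = 1 × 0.0243438 × 1.0000 = 0.024344
Relative intensity = 0.024344 / 0.349883 × 100 = 6.96

6.96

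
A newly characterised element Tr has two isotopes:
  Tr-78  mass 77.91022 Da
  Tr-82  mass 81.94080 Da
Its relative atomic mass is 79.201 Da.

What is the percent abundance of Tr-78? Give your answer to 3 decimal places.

Writing the weighted mean with unknown fraction x of Tr-78:
77.91022·x + 81.94080·(1 − x) = 79.201
(77.91022 − 81.94080)·x = 79.201 − 81.94080
x = -2.73980 / -4.03058 = 0.67975 → 67.975% Tr-78, 32.025% Tr-82.

67.975%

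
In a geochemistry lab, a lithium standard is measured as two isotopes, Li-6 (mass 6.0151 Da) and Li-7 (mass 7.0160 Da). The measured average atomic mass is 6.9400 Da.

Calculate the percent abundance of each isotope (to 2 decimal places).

Let x be the fractional abundance of Li-6; then Li-7 has abundance 1 − x.
6.0151·x + 7.0160·(1 − x) = 6.9400
(6.0151 − 7.0160)·x = 6.9400 − 7.0160
x = -0.0760 / -1.0009 = 0.07593 → 7.59% Li-6, 92.41% Li-7.

Li-6: 7.59%, Li-7: 92.41%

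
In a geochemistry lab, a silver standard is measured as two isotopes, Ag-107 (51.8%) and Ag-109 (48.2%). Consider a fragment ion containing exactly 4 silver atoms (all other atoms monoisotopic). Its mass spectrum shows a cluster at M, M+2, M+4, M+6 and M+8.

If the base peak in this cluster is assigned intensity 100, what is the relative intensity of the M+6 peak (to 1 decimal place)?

62.0

(0.518 + 0.482)^4 gives M 0.0720, M+2 0.2680, M+4 0.3740, M+6 0.2320, M+8 0.0540; the largest is M+4.
P(M+4) = C(4,2) × 0.518^2 × 0.482^2 = 6 × 0.268324 × 0.232324 = 0.374029 (base)
P(M+6) = C(4,3) × 0.518^1 × 0.482^3 = 4 × 0.5180 × 0.11198017 = 0.232023
Relative intensity = 0.232023 / 0.374029 × 100 = 62.0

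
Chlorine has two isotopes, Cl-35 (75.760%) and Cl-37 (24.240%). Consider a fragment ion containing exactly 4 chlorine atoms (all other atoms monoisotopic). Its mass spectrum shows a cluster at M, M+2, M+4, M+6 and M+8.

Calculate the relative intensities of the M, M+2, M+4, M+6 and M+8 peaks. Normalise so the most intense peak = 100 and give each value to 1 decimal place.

78.1 : 100.0 : 48.0 : 10.2 : 0.8

Each Cl atom is independently Cl-35 (p = 0.75760) or Cl-37 (q = 0.24240); the cluster is the binomial expansion (p + q)^4.
P(M) = 0.75760^4 = 0.329428
P(M+2) = 4 × 0.75760^3 × 0.24240^1 = 0.421612
P(M+4) = 6 × 0.75760^2 × 0.24240^2 = 0.202347
P(M+6) = 4 × 0.75760^1 × 0.24240^3 = 0.043162
P(M+8) = 0.24240^4 = 0.003452
The M+2 peak is largest (0.421612); scaling to 100 gives 78.1 : 100.0 : 48.0 : 10.2 : 0.8.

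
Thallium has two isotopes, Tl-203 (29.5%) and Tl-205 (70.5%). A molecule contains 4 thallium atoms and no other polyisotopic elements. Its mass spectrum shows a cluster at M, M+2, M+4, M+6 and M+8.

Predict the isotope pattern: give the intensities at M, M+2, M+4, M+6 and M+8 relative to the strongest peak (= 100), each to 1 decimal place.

1.8 : 17.5 : 62.8 : 100.0 : 59.7

The 4 Tl atoms are independent, so intensities follow the terms of (0.295 + 0.705)^4.
P(M) = 0.295^4 = 0.007573
P(M+2) = 4 × 0.295^3 × 0.705^1 = 0.072396
P(M+4) = 6 × 0.295^2 × 0.705^2 = 0.259522
P(M+6) = 4 × 0.295^1 × 0.705^3 = 0.413475
P(M+8) = 0.705^4 = 0.247034
The M+6 peak is largest (0.413475); scaling to 100 gives 1.8 : 17.5 : 62.8 : 100.0 : 59.7.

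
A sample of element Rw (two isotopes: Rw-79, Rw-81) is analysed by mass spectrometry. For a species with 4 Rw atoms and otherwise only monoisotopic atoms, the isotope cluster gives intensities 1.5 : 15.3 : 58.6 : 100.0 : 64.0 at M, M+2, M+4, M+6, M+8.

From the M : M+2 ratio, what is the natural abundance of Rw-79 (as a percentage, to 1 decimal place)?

28.2%

Write p for the Rw-79 fraction. I(M+2)/I(M) = [C(4,1)·p^3·(1−p)] / p^4 = 4·(1−p)/p = 15.3/1.5 = 10.2000
(1−p)/p = 10.2000/4 = 2.5500  ⇒  p = 1/(1 + 2.5500) = 0.2817
Rw-79: 28.2%, Rw-81: 71.8%.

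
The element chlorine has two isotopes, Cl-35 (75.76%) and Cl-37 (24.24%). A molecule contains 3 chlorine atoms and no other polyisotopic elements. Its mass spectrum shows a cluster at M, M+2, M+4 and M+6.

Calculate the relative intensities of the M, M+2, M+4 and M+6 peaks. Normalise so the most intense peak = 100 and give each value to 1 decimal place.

Expanding (0.7576 + 0.2424)^3:
P(M) = 0.7576^3 = 0.434830
P(M+2) = 3 × 0.7576^2 × 0.2424^1 = 0.417382
P(M+4) = 3 × 0.7576^1 × 0.2424^2 = 0.133545
P(M+6) = 0.2424^3 = 0.014243
The M peak is largest (0.434830); scaling to 100 gives 100.0 : 96.0 : 30.7 : 3.3.

100.0 : 96.0 : 30.7 : 3.3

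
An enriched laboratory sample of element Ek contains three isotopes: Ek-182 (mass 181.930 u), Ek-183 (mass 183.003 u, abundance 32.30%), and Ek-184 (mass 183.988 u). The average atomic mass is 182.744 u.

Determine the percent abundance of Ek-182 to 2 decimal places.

The remaining 67.70% is split between Ek-182 (fraction x) and Ek-184 (fraction 0.6770 − x).
Substituting: 181.930x + 183.988(0.6770 − x) = 123.634031
(181.930 − 183.988)x = -0.925845  ⇒  x = 0.44988, y = 0.22712
Ek-182: 44.99%, Ek-184: 22.71%.

44.99%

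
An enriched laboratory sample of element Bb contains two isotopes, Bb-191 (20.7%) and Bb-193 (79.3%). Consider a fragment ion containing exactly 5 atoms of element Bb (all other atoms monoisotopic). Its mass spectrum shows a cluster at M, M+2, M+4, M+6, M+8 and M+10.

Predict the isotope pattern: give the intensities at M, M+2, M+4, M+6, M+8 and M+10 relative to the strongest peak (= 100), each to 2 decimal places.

The 5 Bb atoms are independent, so intensities follow the terms of (0.207 + 0.793)^5.
P(M) = 0.207^5 = 0.000380
P(M+2) = 5 × 0.207^4 × 0.793^1 = 0.007280
P(M+4) = 10 × 0.207^3 × 0.793^2 = 0.055777
P(M+6) = 10 × 0.207^2 × 0.793^3 = 0.213678
P(M+8) = 5 × 0.207^1 × 0.793^4 = 0.409292
P(M+10) = 0.793^5 = 0.313593
The M+8 peak is largest (0.409292); scaling to 100 gives 0.09 : 1.78 : 13.63 : 52.21 : 100.00 : 76.62.

0.09 : 1.78 : 13.63 : 52.21 : 100.00 : 76.62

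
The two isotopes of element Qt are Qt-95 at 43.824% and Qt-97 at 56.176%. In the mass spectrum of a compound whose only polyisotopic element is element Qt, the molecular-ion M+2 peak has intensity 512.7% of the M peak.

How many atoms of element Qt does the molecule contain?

4

For n independent Qt atoms, I(M+2)/I(M) = n · (abundance Qt-97) / (abundance Qt-95) = n · 0.56176/0.43824.
n = 5.127 × 0.43824/0.56176 = 4.00 ≈ 4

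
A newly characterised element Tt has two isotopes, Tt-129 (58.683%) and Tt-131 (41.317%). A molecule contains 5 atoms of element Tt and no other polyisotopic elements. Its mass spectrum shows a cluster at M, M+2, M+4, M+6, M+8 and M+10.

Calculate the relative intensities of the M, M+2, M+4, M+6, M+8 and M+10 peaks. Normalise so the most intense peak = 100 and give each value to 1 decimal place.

Each Tt atom is independently Tt-129 (p = 0.58683) or Tt-131 (q = 0.41317); the cluster is the binomial expansion (p + q)^5.
P(M) = 0.58683^5 = 0.069592
P(M+2) = 5 × 0.58683^4 × 0.41317^1 = 0.244990
P(M+4) = 10 × 0.58683^3 × 0.41317^2 = 0.344980
P(M+6) = 10 × 0.58683^2 × 0.41317^3 = 0.242891
P(M+8) = 5 × 0.58683^1 × 0.41317^4 = 0.085506
P(M+10) = 0.41317^5 = 0.012040
The M+4 peak is largest (0.344980); scaling to 100 gives 20.2 : 71.0 : 100.0 : 70.4 : 24.8 : 3.5.

20.2 : 71.0 : 100.0 : 70.4 : 24.8 : 3.5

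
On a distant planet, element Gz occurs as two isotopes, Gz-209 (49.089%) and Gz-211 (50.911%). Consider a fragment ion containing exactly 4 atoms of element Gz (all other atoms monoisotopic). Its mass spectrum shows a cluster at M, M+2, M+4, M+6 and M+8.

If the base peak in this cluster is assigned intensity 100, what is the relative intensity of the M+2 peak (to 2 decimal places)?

Term probabilities: M 0.0581, M+2 0.2409, M+4 0.3748, M+6 0.2591, M+8 0.0672. Base peak = M+4.
P(M+4) = C(4,2) × 0.49089^2 × 0.50911^2 = 6 × 0.24097299 × 0.25919299 = 0.374751 (base)
P(M+2) = C(4,1) × 0.49089^3 × 0.50911^1 = 4 × 0.11829123 × 0.50911 = 0.240893
Relative intensity = 0.240893 / 0.374751 × 100 = 64.28

64.28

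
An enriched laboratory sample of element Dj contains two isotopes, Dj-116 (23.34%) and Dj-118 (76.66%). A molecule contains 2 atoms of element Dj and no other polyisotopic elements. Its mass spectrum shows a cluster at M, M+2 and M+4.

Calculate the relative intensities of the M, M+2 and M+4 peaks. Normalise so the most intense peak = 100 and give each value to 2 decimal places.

9.27 : 60.89 : 100.00

Each Dj atom is independently Dj-116 (p = 0.2334) or Dj-118 (q = 0.7666); the cluster is the binomial expansion (p + q)^2.
P(M) = 0.2334^2 = 0.054476
P(M+2) = 2 × 0.2334^1 × 0.7666^1 = 0.357849
P(M+4) = 0.7666^2 = 0.587676
The M+4 peak is largest (0.587676); scaling to 100 gives 9.27 : 60.89 : 100.00.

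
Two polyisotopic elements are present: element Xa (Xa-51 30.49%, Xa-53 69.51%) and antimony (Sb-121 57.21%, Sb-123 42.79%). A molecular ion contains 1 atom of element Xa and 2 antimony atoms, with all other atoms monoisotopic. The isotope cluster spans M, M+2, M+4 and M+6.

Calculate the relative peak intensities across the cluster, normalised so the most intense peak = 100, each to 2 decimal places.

25.19 : 95.11 : 100.00 : 32.13

Element Xa pattern (n=1): 0.3049 : 0.6951
Antimony pattern (n=2): 0.32729841 : 0.48960318 : 0.18309841
Convolve the two distributions (both contribute in 2-u steps):
  M: 0.3049×0.32729841 = 0.099793
  M+2: 0.3049×0.48960318 + 0.6951×0.32729841 = 0.376785
  M+4: 0.3049×0.18309841 + 0.6951×0.48960318 = 0.396150
  M+6: 0.6951×0.18309841 = 0.127272
Scale to base peak (0.396150) = 100: 25.19 : 95.11 : 100.00 : 32.13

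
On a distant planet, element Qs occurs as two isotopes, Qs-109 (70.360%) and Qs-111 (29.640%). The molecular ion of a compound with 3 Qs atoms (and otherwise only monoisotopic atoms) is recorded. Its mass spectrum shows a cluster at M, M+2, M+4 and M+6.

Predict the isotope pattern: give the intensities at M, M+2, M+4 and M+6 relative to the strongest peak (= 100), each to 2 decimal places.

79.13 : 100.00 : 42.13 : 5.92

Expanding (0.70360 + 0.29640)^3:
P(M) = 0.70360^3 = 0.348319
P(M+2) = 3 × 0.70360^2 × 0.29640^1 = 0.440201
P(M+4) = 3 × 0.70360^1 × 0.29640^2 = 0.185440
P(M+6) = 0.29640^3 = 0.026040
The M+2 peak is largest (0.440201); scaling to 100 gives 79.13 : 100.00 : 42.13 : 5.92.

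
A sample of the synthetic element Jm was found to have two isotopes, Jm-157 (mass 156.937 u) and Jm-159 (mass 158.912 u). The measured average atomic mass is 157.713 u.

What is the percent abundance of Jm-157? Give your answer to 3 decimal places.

With x = fraction of Jm-157 (so Jm-159 is 1 − x):
156.937·x + 158.912·(1 − x) = 157.713
(156.937 − 158.912)·x = 157.713 − 158.912
x = -1.199 / -1.975 = 0.60709 → 60.709% Jm-157, 39.291% Jm-159.

60.709%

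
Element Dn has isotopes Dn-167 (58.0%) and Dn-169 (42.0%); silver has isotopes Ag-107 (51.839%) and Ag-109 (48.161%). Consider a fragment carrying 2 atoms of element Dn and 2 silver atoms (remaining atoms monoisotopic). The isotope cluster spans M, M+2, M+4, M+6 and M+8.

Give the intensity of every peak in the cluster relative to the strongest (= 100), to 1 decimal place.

24.5 : 81.1 : 100.0 : 54.5 : 11.1

Element Dn pattern (n=2): 0.3364 : 0.4872 : 0.1764
Silver pattern (n=2): 0.26872819 : 0.49932362 : 0.23194819
Convolve the two distributions (both contribute in 2-u steps):
  M: 0.3364×0.26872819 = 0.090400
  M+2: 0.3364×0.49932362 + 0.4872×0.26872819 = 0.298897
  M+4: 0.3364×0.23194819 + 0.4872×0.49932362 + 0.1764×0.26872819 = 0.368701
  M+6: 0.4872×0.23194819 + 0.1764×0.49932362 = 0.201086
  M+8: 0.1764×0.23194819 = 0.040916
Scale to base peak (0.368701) = 100: 24.5 : 81.1 : 100.0 : 54.5 : 11.1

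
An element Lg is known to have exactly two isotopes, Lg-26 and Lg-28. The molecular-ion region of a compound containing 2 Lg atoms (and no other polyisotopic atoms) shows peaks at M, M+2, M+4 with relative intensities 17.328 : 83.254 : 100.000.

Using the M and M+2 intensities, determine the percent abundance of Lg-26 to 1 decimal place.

29.4%

If p is the fraction of Lg that is Lg-26, then I(M+2)/I(M) = [C(2,1)·p^1·(1−p)] / p^2 = 2·(1−p)/p = 83.254/17.328 = 4.8046
(1−p)/p = 4.8046/2 = 2.4023  ⇒  p = 1/(1 + 2.4023) = 0.2939
Lg-26: 29.4%, Lg-28: 70.6%.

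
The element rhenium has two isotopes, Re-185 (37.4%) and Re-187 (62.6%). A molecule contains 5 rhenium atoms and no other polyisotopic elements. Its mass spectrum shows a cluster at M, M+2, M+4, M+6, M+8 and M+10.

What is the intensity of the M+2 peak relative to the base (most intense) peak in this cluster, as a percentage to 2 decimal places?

17.85%

(0.374 + 0.626)^5 gives M 0.0073, M+2 0.0612, M+4 0.2050, M+6 0.3431, M+8 0.2872, M+10 0.0961; the largest is M+6.
P(M+6) = C(5,3) × 0.374^2 × 0.626^3 = 10 × 0.139876 × 0.24531438 = 0.343136 (base)
P(M+2) = C(5,1) × 0.374^4 × 0.626^1 = 5 × 0.0195653 × 0.6260 = 0.061239
Relative intensity = 0.061239 / 0.343136 × 100 = 17.85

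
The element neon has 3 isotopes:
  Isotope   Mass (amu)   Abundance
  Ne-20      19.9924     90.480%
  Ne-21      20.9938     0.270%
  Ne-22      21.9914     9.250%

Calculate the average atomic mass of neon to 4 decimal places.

20.1800 amu

Average mass = Σ (abundance × isotope mass) = 0.90480 × 19.9924 + 0.00270 × 20.9938 + 0.09250 × 21.9914
= 18.08912 + 0.05668 + 2.03420 = 20.18000 amu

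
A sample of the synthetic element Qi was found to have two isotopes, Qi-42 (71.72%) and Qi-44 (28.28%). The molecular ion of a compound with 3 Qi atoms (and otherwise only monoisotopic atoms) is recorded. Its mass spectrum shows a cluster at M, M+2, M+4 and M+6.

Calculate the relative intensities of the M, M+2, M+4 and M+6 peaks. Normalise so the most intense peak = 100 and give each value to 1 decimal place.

84.5 : 100.0 : 39.4 : 5.2

Expanding (0.7172 + 0.2828)^3:
P(M) = 0.7172^3 = 0.368910
P(M+2) = 3 × 0.7172^2 × 0.2828^1 = 0.436396
P(M+4) = 3 × 0.7172^1 × 0.2828^2 = 0.172076
P(M+6) = 0.2828^3 = 0.022617
The M+2 peak is largest (0.436396); scaling to 100 gives 84.5 : 100.0 : 39.4 : 5.2.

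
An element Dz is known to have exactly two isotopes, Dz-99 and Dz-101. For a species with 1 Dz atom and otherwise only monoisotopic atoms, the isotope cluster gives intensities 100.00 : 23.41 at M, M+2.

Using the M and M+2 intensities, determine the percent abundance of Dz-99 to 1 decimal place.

Write p for the Dz-99 fraction. I(M+2)/I(M) = [C(1,1)·p^0·(1−p)] / p^1 = 1·(1−p)/p = 23.41/100.00 = 0.2341
(1−p)/p = 0.2341/1 = 0.2341  ⇒  p = 1/(1 + 0.2341) = 0.8103
Dz-99: 81.0%, Dz-101: 19.0%.

81.0%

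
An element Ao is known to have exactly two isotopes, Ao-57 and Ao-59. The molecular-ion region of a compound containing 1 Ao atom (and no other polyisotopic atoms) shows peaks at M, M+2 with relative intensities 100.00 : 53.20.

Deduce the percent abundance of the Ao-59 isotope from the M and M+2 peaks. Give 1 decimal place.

34.7%

Write p for the Ao-57 fraction. I(M+2)/I(M) = [C(1,1)·p^0·(1−p)] / p^1 = 1·(1−p)/p = 53.20/100.00 = 0.5320
(1−p)/p = 0.5320/1 = 0.5320  ⇒  p = 1/(1 + 0.5320) = 0.6527
Ao-57: 65.3%, Ao-59: 34.7%.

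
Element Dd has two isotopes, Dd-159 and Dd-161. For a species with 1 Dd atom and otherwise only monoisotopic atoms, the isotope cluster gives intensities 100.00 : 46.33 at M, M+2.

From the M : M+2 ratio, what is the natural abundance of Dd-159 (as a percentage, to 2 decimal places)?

68.34%

If p is the fraction of Dd that is Dd-159, then I(M+2)/I(M) = [C(1,1)·p^0·(1−p)] / p^1 = 1·(1−p)/p = 46.33/100.00 = 0.4633
(1−p)/p = 0.4633/1 = 0.4633  ⇒  p = 1/(1 + 0.4633) = 0.6834
Dd-159: 68.34%, Dd-161: 31.66%.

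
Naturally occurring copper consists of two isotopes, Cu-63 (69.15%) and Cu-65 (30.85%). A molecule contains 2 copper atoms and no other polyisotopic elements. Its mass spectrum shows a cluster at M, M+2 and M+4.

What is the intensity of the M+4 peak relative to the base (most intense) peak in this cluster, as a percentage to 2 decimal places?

Binomial terms of (0.6915 + 0.3085)^2: M 0.4782, M+2 0.4267, M+4 0.0952 → M is the base peak.
P(M) = C(2,0) × 0.6915^2 × 0.3085^0 = 1 × 0.47817225 × 1.0000 = 0.478172 (base)
P(M+4) = C(2,2) × 0.6915^0 × 0.3085^2 = 1 × 1.0000 × 0.09517225 = 0.095172
Relative intensity = 0.095172 / 0.478172 × 100 = 19.90

19.90%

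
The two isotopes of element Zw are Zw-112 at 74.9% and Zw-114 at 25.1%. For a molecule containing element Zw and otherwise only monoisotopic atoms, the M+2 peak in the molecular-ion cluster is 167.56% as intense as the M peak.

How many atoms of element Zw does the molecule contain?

The M+2/M ratio from n Zw atoms is n · q/p = n · 0.251/0.749.
n = 1.6756 × 0.749/0.251 = 5.00 ≈ 5

5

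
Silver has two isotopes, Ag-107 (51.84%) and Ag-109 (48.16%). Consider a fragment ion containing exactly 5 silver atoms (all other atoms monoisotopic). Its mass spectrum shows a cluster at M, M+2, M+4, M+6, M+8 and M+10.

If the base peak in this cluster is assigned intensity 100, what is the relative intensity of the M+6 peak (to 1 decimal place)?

Binomial terms of (0.5184 + 0.4816)^5: M 0.0374, M+2 0.1739, M+4 0.3231, M+6 0.3002, M+8 0.1394, M+10 0.0259 → M+4 is the base peak.
P(M+4) = C(5,2) × 0.5184^3 × 0.4816^2 = 10 × 0.13931407 × 0.23193856 = 0.323123 (base)
P(M+6) = C(5,3) × 0.5184^2 × 0.4816^3 = 10 × 0.26873856 × 0.11170161 = 0.300185
Relative intensity = 0.300185 / 0.323123 × 100 = 92.9

92.9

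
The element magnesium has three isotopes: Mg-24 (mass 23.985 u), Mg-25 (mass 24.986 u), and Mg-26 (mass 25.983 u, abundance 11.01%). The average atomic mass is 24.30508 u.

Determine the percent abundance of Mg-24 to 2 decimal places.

78.99%

Let x and y be the fractions of Mg-24 and Mg-25. Then x + y = 1 − 0.1101 = 0.8899 and 23.985x + 24.986y = 24.30508 − 0.1101×25.983 = 21.4443517.
Substituting: 23.985x + 24.986(0.8899 − x) = 21.4443517
(23.985 − 24.986)x = -0.7906897  ⇒  x = 0.78990, y = 0.10000
Mg-24: 78.99%, Mg-25: 10.00%.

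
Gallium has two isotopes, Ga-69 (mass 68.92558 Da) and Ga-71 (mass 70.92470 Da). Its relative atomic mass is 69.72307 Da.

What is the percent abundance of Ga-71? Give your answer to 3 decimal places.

Writing the weighted mean with unknown fraction x of Ga-69:
68.92558·x + 70.92470·(1 − x) = 69.72307
(68.92558 − 70.92470)·x = 69.72307 − 70.92470
x = -1.20163 / -1.99912 = 0.60108 → 60.108% Ga-69, 39.892% Ga-71.

39.892%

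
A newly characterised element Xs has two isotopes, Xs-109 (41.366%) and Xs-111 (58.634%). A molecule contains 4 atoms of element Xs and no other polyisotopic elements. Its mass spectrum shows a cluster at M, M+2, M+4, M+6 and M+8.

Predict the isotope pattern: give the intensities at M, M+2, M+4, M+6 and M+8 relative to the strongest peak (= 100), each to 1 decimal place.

The 4 Xs atoms are independent, so intensities follow the terms of (0.41366 + 0.58634)^4.
P(M) = 0.41366^4 = 0.029280
P(M+2) = 4 × 0.41366^3 × 0.58634^1 = 0.166012
P(M+4) = 6 × 0.41366^2 × 0.58634^2 = 0.352970
P(M+6) = 4 × 0.41366^1 × 0.58634^3 = 0.333543
P(M+8) = 0.58634^4 = 0.118195
The M+4 peak is largest (0.352970); scaling to 100 gives 8.3 : 47.0 : 100.0 : 94.5 : 33.5.

8.3 : 47.0 : 100.0 : 94.5 : 33.5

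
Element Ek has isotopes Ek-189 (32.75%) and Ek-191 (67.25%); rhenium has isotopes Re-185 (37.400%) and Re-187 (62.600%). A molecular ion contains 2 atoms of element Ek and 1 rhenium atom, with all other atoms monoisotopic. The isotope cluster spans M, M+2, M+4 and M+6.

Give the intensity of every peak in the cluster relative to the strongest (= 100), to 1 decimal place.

9.0 : 52.1 : 100.0 : 63.6

Element Ek pattern (n=2): 0.10725625 : 0.4404875 : 0.45225625
Rhenium pattern (n=1): 0.3740 : 0.6260
Convolve the two distributions (both contribute in 2-u steps):
  M: 0.10725625×0.3740 = 0.040114
  M+2: 0.10725625×0.6260 + 0.4404875×0.3740 = 0.231885
  M+4: 0.4404875×0.6260 + 0.45225625×0.3740 = 0.444889
  M+6: 0.45225625×0.6260 = 0.283112
Scale to base peak (0.444889) = 100: 9.0 : 52.1 : 100.0 : 63.6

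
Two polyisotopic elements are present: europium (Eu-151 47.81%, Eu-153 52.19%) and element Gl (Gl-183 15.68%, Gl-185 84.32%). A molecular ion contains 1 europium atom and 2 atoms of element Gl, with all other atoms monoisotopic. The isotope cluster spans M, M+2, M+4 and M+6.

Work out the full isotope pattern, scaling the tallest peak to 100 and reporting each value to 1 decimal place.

2.5 : 29.1 : 100.0 : 77.6

Europium pattern (n=1): 0.4781 : 0.5219
Element Gl pattern (n=2): 0.02458624 : 0.26442752 : 0.71098624
Convolve the two distributions (both contribute in 2-u steps):
  M: 0.4781×0.02458624 = 0.011755
  M+2: 0.4781×0.26442752 + 0.5219×0.02458624 = 0.139254
  M+4: 0.4781×0.71098624 + 0.5219×0.26442752 = 0.477927
  M+6: 0.5219×0.71098624 = 0.371064
Scale to base peak (0.477927) = 100: 2.5 : 29.1 : 100.0 : 77.6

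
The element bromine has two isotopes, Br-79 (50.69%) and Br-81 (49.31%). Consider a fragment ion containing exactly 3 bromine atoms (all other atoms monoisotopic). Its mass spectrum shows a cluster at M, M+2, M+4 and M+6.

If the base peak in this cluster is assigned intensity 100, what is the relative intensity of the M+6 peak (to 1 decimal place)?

31.5

(0.5069 + 0.4931)^3 gives M 0.1302, M+2 0.3801, M+4 0.3698, M+6 0.1199; the largest is M+2.
P(M+2) = C(3,1) × 0.5069^2 × 0.4931^1 = 3 × 0.25694761 × 0.4931 = 0.380103 (base)
P(M+6) = C(3,3) × 0.5069^0 × 0.4931^3 = 1 × 1.0000 × 0.11989609 = 0.119896
Relative intensity = 0.119896 / 0.380103 × 100 = 31.5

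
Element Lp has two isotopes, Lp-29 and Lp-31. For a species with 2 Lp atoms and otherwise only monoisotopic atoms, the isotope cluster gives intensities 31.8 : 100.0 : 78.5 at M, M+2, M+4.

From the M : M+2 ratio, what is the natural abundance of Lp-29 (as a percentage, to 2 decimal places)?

38.88%

If p is the fraction of Lp that is Lp-29, then I(M+2)/I(M) = [C(2,1)·p^1·(1−p)] / p^2 = 2·(1−p)/p = 100.0/31.8 = 3.1447
(1−p)/p = 3.1447/2 = 1.5723  ⇒  p = 1/(1 + 1.5723) = 0.3888
Lp-29: 38.88%, Lp-31: 61.12%.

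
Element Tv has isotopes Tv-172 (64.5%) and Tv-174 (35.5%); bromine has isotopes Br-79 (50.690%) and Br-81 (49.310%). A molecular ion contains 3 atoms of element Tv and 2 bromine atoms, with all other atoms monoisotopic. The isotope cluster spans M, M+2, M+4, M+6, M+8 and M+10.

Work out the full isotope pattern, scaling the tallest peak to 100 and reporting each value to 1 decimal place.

19.7 : 71.0 : 100.0 : 69.0 : 23.4 : 3.1

Element Tv pattern (n=3): 0.26833613 : 0.44306662 : 0.24385838 : 0.04473887
Bromine pattern (n=2): 0.25694761 : 0.49990478 : 0.24314761
Convolve the two distributions (both contribute in 2-u steps):
  M: 0.26833613×0.25694761 = 0.068948
  M+2: 0.26833613×0.49990478 + 0.44306662×0.25694761 = 0.247987
  M+4: 0.26833613×0.24314761 + 0.44306662×0.49990478 + 0.24385838×0.25694761 = 0.349395
  M+6: 0.44306662×0.24314761 + 0.24385838×0.49990478 + 0.04473887×0.25694761 = 0.241132
  M+8: 0.24385838×0.24314761 + 0.04473887×0.49990478 = 0.081659
  M+10: 0.04473887×0.24314761 = 0.010878
Scale to base peak (0.349395) = 100: 19.7 : 71.0 : 100.0 : 69.0 : 23.4 : 3.1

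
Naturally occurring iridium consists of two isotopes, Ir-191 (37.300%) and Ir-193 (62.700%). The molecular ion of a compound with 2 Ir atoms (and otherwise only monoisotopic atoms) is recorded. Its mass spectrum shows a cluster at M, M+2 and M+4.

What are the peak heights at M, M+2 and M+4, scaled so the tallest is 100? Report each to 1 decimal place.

Each Ir atom is independently Ir-191 (p = 0.37300) or Ir-193 (q = 0.62700); the cluster is the binomial expansion (p + q)^2.
P(M) = 0.37300^2 = 0.139129
P(M+2) = 2 × 0.37300^1 × 0.62700^1 = 0.467742
P(M+4) = 0.62700^2 = 0.393129
The M+2 peak is largest (0.467742); scaling to 100 gives 29.7 : 100.0 : 84.0.

29.7 : 100.0 : 84.0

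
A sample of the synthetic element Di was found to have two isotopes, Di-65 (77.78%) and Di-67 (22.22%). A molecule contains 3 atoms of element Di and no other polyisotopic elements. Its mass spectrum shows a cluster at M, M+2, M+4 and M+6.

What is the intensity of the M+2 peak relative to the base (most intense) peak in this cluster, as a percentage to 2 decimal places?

85.70%

Term probabilities: M 0.4705, M+2 0.4033, M+4 0.1152, M+6 0.0110. Base peak = M.
P(M) = C(3,0) × 0.7778^3 × 0.2222^0 = 1 × 0.47054787 × 1.0000 = 0.470548 (base)
P(M+2) = C(3,1) × 0.7778^2 × 0.2222^1 = 3 × 0.60497284 × 0.2222 = 0.403275
Relative intensity = 0.403275 / 0.470548 × 100 = 85.70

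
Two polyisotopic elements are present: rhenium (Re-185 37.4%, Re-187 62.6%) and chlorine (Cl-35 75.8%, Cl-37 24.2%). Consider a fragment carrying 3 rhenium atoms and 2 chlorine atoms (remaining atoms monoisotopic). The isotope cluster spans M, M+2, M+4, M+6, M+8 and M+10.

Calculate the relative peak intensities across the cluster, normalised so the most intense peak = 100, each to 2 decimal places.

8.54 : 48.32 : 100.00 : 90.22 : 32.88 : 4.08

Rhenium pattern (n=3): 0.05231362 : 0.26268713 : 0.43968487 : 0.24531438
Chlorine pattern (n=2): 0.574564 : 0.366872 : 0.058564
Convolve the two distributions (both contribute in 2-u steps):
  M: 0.05231362×0.574564 = 0.030058
  M+2: 0.05231362×0.366872 + 0.26268713×0.574564 = 0.170123
  M+4: 0.05231362×0.058564 + 0.26268713×0.366872 + 0.43968487×0.574564 = 0.352063
  M+6: 0.26268713×0.058564 + 0.43968487×0.366872 + 0.24531438×0.574564 = 0.317641
  M+8: 0.43968487×0.058564 + 0.24531438×0.366872 = 0.115749
  M+10: 0.24531438×0.058564 = 0.014367
Scale to base peak (0.352063) = 100: 8.54 : 48.32 : 100.00 : 90.22 : 32.88 : 4.08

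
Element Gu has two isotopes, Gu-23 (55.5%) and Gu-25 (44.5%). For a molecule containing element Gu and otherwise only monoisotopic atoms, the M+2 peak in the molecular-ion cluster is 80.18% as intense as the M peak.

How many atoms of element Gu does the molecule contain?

1

The M+2/M ratio from n Gu atoms is n · q/p = n · 0.445/0.555.
n = 0.8018 × 0.555/0.445 = 1.00 ≈ 1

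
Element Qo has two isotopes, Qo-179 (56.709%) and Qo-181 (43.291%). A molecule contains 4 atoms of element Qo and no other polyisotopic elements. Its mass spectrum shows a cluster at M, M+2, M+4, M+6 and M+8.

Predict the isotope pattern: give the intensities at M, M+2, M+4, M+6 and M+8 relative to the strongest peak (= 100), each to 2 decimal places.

The 4 Qo atoms are independent, so intensities follow the terms of (0.56709 + 0.43291)^4.
P(M) = 0.56709^4 = 0.103421
P(M+2) = 4 × 0.56709^3 × 0.43291^1 = 0.315801
P(M+4) = 6 × 0.56709^2 × 0.43291^2 = 0.361618
P(M+6) = 4 × 0.56709^1 × 0.43291^3 = 0.184037
P(M+8) = 0.43291^4 = 0.035123
The M+4 peak is largest (0.361618); scaling to 100 gives 28.60 : 87.33 : 100.00 : 50.89 : 9.71.

28.60 : 87.33 : 100.00 : 50.89 : 9.71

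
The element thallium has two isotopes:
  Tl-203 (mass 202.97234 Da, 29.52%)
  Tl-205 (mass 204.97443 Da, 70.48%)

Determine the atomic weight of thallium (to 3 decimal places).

The abundance-weighted mean is 0.2952 × 202.97234 + 0.7048 × 204.97443
= 59.917435 + 144.465978 = 204.383413 Da

204.383 Da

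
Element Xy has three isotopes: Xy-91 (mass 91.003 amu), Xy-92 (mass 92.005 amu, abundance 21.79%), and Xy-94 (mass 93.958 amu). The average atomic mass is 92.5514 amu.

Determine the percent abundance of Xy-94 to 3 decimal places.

45.011%

The remaining 78.21% is split between Xy-91 (fraction x) and Xy-94 (fraction 0.7821 − x).
Substituting: 91.003x + 93.958(0.7821 − x) = 72.5035105
(91.003 − 93.958)x = -0.9810413  ⇒  x = 0.33199, y = 0.45011
Xy-91: 33.199%, Xy-94: 45.011%.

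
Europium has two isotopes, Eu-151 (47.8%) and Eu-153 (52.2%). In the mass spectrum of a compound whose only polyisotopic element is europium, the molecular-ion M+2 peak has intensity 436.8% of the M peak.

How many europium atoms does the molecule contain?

For n independent Eu atoms, I(M+2)/I(M) = n · (abundance Eu-153) / (abundance Eu-151) = n · 0.522/0.478.
n = 4.368 × 0.478/0.522 = 4.00 ≈ 4

4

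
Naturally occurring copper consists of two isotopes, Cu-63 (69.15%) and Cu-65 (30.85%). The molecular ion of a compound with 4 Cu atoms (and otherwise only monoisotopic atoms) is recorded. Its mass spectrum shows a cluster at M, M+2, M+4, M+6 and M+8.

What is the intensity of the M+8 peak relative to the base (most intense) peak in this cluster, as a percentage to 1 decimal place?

2.2%

Binomial terms of (0.6915 + 0.3085)^4: M 0.2286, M+2 0.4080, M+4 0.2731, M+6 0.0812, M+8 0.0091 → M+2 is the base peak.
P(M+2) = C(4,1) × 0.6915^3 × 0.3085^1 = 4 × 0.33065611 × 0.3085 = 0.408030 (base)
P(M+8) = C(4,4) × 0.6915^0 × 0.3085^4 = 1 × 1.0000 × 0.00905776 = 0.009058
Relative intensity = 0.009058 / 0.408030 × 100 = 2.2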